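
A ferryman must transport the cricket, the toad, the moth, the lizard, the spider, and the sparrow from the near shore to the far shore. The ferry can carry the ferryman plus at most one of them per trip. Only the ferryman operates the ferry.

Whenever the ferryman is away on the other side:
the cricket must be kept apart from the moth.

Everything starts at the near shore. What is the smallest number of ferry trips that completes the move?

Counting alone: the ferryman can take at most 1 across per trip to the far shore, so moving all 6 needs at least 6 loaded trips out, with a return between consecutive ones — at least 11 crossings.
The plan below uses exactly 11 crossings, so it is optimal:
1. Ferryman goes to the far shore with the cricket.
2. Ferryman goes back to the near shore alone.
3. Ferryman goes to the far shore with the toad.
4. Ferryman goes back to the near shore alone.
5. Ferryman goes to the far shore with the lizard.
6. Ferryman goes back to the near shore alone.
7. Ferryman goes to the far shore with the spider.
8. Ferryman goes back to the near shore alone.
9. Ferryman goes to the far shore with the sparrow.
10. Ferryman goes back to the near shore alone.
11. Ferryman goes to the far shore with the moth.

11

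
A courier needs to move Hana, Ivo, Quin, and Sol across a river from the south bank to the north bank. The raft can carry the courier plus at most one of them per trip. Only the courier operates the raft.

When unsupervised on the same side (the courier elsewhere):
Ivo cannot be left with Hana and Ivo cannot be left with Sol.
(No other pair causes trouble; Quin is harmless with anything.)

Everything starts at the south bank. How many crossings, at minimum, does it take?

9

Counting alone: the courier can take at most 1 across per trip to the north bank, so moving all 4 needs at least 4 loaded trips out, with a return between consecutive ones — at least 7 crossings.
The safety rule pushes this higher. Following every safe sequence of crossings, the most of the 4 that can be at the north bank as the raft arrives there on crossing 7 is 3 — never all 4.
So no plan with fewer than 9 crossings exists, and this one achieves 9:
1. Courier goes to the north bank with Ivo.
2. Courier goes back to the south bank alone.
3. Courier goes to the north bank with Hana.
4. Courier goes back to the south bank with Ivo.
5. Courier goes to the north bank with Sol.
6. Courier goes back to the south bank alone.
7. Courier goes to the north bank with Quin.
8. Courier goes back to the south bank alone.
9. Courier goes to the north bank with Ivo.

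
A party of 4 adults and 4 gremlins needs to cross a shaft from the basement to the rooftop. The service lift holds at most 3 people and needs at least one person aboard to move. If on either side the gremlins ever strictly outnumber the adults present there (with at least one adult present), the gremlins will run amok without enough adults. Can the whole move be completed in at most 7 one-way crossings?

No

Counting alone: each trip to the rooftop takes at most 3 across and each return brings at least 1 back, so after t trips out (and t−1 returns) at most 3t − (t−1) of the 8 are across; that first reaches 8 at t = 4, so at least 7 crossings are needed.
The safety rule pushes this higher. Following every safe sequence of crossings, the most of the 8 that can be at the rooftop as the service lift arrives there on crossing 7 is 7 — never all 8.
So the move cannot be finished within 7 crossings. (The shortest complete plan takes 9:)
1. 2 gremlins → the rooftop.  (the basement: 4A 2G; the rooftop: 0A 2G)
2. 1 gremlin ← the basement.  (the basement: 4A 3G; the rooftop: 0A 1G)
3. 3 gremlins → the rooftop.  (the basement: 4A 0G; the rooftop: 0A 4G)
4. 1 gremlin ← the basement.  (the basement: 4A 1G; the rooftop: 0A 3G)
5. 3 adults → the rooftop.  (the basement: 1A 1G; the rooftop: 3A 3G)
6. 1 adult and 1 gremlin ← the basement.  (the basement: 2A 2G; the rooftop: 2A 2G)
7. 2 adults → the rooftop.  (the basement: 0A 2G; the rooftop: 4A 2G)
8. 1 gremlin ← the basement.  (the basement: 0A 3G; the rooftop: 4A 1G)
9. 3 gremlins → the rooftop.  (the basement: 0A 0G; the rooftop: 4A 4G)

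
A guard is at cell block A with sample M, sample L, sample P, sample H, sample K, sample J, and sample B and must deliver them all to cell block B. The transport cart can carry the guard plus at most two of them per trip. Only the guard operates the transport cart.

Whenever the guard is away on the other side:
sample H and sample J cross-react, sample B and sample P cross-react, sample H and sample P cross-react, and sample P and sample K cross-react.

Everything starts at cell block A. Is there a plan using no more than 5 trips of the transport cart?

No

Counting alone: the guard can take at most 2 across per trip to cell block B, so moving all 7 needs at least 4 loaded trips out, with a return between consecutive ones — at least 7 crossings.
Since 5 < 7, 5 crossings cannot be enough. (The shortest complete plan in fact takes 7:)
1. Guard goes to cell block B with sample H and sample P.
2. Guard goes back to cell block A with sample P.
3. Guard goes to cell block B with sample B and sample K.
4. Guard goes back to cell block A alone.
5. Guard goes to cell block B with sample L and sample M.
6. Guard goes back to cell block A alone.
7. Guard goes to cell block B with sample J and sample P.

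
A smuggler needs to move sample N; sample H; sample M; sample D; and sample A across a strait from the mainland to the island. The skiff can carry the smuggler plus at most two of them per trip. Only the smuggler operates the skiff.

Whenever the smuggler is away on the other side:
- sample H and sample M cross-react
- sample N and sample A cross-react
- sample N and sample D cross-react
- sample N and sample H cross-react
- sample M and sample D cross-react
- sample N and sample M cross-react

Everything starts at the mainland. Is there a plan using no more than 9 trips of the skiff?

Yes — this plan uses 7 crossings (≤ 9):
1. Smuggler goes to the island with sample M and sample N.  [the mainland: sample A, sample D, sample H | the island: sample M, sample N]
2. Smuggler goes back to the mainland with sample N.  [the mainland: sample A, sample D, sample H, sample N | the island: sample M]
3. Smuggler goes to the island with sample A and sample N.  [the mainland: sample D, sample H | the island: sample A, sample M, sample N]
4. Smuggler goes back to the mainland with sample N.  [the mainland: sample D, sample H, sample N | the island: sample A, sample M]
5. Smuggler goes to the island with sample D and sample H.  [the mainland: sample N | the island: sample A, sample D, sample H, sample M]
6. Smuggler goes back to the mainland with sample M.  [the mainland: sample M, sample N | the island: sample A, sample D, sample H]
7. Smuggler goes to the island with sample M and sample N.  [the mainland: — | the island: sample A, sample D, sample H, sample M, sample N]

Yes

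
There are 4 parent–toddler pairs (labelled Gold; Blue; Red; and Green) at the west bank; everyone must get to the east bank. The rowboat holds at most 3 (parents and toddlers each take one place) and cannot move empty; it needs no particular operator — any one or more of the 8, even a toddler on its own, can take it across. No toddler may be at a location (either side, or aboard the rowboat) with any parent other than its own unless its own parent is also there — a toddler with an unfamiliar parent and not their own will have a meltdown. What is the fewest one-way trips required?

9

Counting alone: each trip to the east bank takes at most 3 across and each return brings at least 1 back, so after t trips out (and t−1 returns) at most 3t − (t−1) of the 8 are across; that first reaches 8 at t = 4, so at least 7 crossings are needed.
The safety rule pushes this higher. Following every safe sequence of crossings, the most of the 8 that can be at the east bank as the rowboat arrives there on crossing 7 is 7 — never all 8.
So no plan with fewer than 9 crossings exists, and this one achieves 9:
1. parent Gold and toddler Gold cross → the east bank.
2. parent Gold crosses ← the west bank.
3. parent Blue, parent Gold, and toddler Blue cross → the east bank.
4. parent Gold and toddler Gold cross ← the west bank.
5. parent Gold, parent Green, and parent Red cross → the east bank.
6. toddler Blue crosses ← the west bank.
7. toddler Blue and toddler Gold cross → the east bank.
8. toddler Gold crosses ← the west bank.
9. toddler Gold, toddler Green, and toddler Red cross → the east bank.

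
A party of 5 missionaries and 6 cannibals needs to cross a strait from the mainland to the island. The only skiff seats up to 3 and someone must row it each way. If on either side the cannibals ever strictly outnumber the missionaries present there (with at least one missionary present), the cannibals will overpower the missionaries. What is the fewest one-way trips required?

The cannibals already outnumber the missionaries at the mainland before anyone moves, so the starting position itself is disallowed.

impossible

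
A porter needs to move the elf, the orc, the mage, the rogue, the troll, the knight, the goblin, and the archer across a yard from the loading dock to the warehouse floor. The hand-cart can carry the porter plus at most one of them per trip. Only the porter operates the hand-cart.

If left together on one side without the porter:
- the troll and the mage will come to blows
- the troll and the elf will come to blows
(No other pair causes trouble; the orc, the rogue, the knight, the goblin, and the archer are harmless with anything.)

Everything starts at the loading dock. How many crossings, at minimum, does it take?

Counting alone: the porter can take at most 1 across per trip to the warehouse floor, so moving all 8 needs at least 8 loaded trips out, with a return between consecutive ones — at least 15 crossings.
The safety rule pushes this higher. Following every safe sequence of crossings, the most of the 8 that can be at the warehouse floor as the hand-cart arrives there on crossing 15 is 7 — never all 8.
So no plan with fewer than 17 crossings exists, and this one achieves 17:
1. Porter goes to the warehouse floor with the troll.
2. Porter goes back to the loading dock alone.
3. Porter goes to the warehouse floor with the elf.
4. Porter goes back to the loading dock with the troll.
5. Porter goes to the warehouse floor with the mage.
6. Porter goes back to the loading dock alone.
7. Porter goes to the warehouse floor with the orc.
8. Porter goes back to the loading dock alone.
9. Porter goes to the warehouse floor with the rogue.
10. Porter goes back to the loading dock alone.
11. Porter goes to the warehouse floor with the knight.
12. Porter goes back to the loading dock alone.
13. Porter goes to the warehouse floor with the goblin.
14. Porter goes back to the loading dock alone.
15. Porter goes to the warehouse floor with the archer.
16. Porter goes back to the loading dock alone.
17. Porter goes to the warehouse floor with the troll.

17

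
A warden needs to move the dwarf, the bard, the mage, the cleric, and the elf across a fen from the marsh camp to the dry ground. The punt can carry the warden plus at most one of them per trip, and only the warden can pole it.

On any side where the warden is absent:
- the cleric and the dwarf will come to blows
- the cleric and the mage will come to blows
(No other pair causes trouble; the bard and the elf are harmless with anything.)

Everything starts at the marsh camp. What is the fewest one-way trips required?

11

Counting alone: the warden can take at most 1 across per trip to the dry ground, so moving all 5 needs at least 5 loaded trips out, with a return between consecutive ones — at least 9 crossings.
The safety rule pushes this higher. Following every safe sequence of crossings, the most of the 5 that can be at the dry ground as the punt arrives there on crossing 9 is 4 — never all 5.
So no plan with fewer than 11 crossings exists, and this one achieves 11:
1. Warden goes to the dry ground with the cleric.  [the marsh camp: the bard, the dwarf, the elf, the mage | the dry ground: the cleric]
2. Warden goes back to the marsh camp alone.  [the marsh camp: the bard, the dwarf, the elf, the mage | the dry ground: the cleric]
3. Warden goes to the dry ground with the dwarf.  [the marsh camp: the bard, the elf, the mage | the dry ground: the cleric, the dwarf]
4. Warden goes back to the marsh camp with the cleric.  [the marsh camp: the bard, the cleric, the elf, the mage | the dry ground: the dwarf]
5. Warden goes to the dry ground with the mage.  [the marsh camp: the bard, the cleric, the elf | the dry ground: the dwarf, the mage]
6. Warden goes back to the marsh camp alone.  [the marsh camp: the bard, the cleric, the elf | the dry ground: the dwarf, the mage]
7. Warden goes to the dry ground with the bard.  [the marsh camp: the cleric, the elf | the dry ground: the bard, the dwarf, the mage]
8. Warden goes back to the marsh camp alone.  [the marsh camp: the cleric, the elf | the dry ground: the bard, the dwarf, the mage]
9. Warden goes to the dry ground with the elf.  [the marsh camp: the cleric | the dry ground: the bard, the dwarf, the elf, the mage]
10. Warden goes back to the marsh camp alone.  [the marsh camp: the cleric | the dry ground: the bard, the dwarf, the elf, the mage]
11. Warden goes to the dry ground with the cleric.  [the marsh camp: — | the dry ground: the bard, the cleric, the dwarf, the elf, the mage]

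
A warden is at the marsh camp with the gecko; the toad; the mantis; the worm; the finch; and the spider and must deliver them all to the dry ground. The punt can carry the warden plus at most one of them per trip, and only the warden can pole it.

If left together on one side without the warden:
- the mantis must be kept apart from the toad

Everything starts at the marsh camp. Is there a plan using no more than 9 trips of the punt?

No

Counting alone: the warden can take at most 1 across per trip to the dry ground, so moving all 6 needs at least 6 loaded trips out, with a return between consecutive ones — at least 11 crossings.
Since 9 < 11, 9 crossings cannot be enough. (The shortest complete plan in fact takes 11:)
1. Warden goes to the dry ground with the toad.
2. Warden goes back to the marsh camp alone.
3. Warden goes to the dry ground with the gecko.
4. Warden goes back to the marsh camp alone.
5. Warden goes to the dry ground with the worm.
6. Warden goes back to the marsh camp alone.
7. Warden goes to the dry ground with the finch.
8. Warden goes back to the marsh camp alone.
9. Warden goes to the dry ground with the spider.
10. Warden goes back to the marsh camp alone.
11. Warden goes to the dry ground with the mantis.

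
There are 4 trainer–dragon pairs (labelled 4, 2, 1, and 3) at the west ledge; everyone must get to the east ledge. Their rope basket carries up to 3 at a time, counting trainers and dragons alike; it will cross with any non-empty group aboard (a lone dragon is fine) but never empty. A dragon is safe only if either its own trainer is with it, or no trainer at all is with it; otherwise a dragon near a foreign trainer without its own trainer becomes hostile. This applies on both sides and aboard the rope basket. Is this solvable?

Yes

1. dragon 4 and trainer 4 cross → the east ledge.
2. trainer 4 crosses ← the west ledge.
3. dragon 2, trainer 2, and trainer 4 cross → the east ledge.
4. dragon 4 and trainer 4 cross ← the west ledge.
5. trainer 1, trainer 3, and trainer 4 cross → the east ledge.
6. dragon 2 crosses ← the west ledge.
7. dragon 2 and dragon 4 cross → the east ledge.
8. dragon 4 crosses ← the west ledge.
9. dragon 1, dragon 3, and dragon 4 cross → the east ledge.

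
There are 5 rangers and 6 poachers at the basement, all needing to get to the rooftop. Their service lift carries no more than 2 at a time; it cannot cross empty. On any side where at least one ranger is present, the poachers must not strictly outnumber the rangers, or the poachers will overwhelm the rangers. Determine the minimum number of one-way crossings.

impossible

The poachers already outnumber the rangers at the basement before anyone moves, so the starting position itself is disallowed.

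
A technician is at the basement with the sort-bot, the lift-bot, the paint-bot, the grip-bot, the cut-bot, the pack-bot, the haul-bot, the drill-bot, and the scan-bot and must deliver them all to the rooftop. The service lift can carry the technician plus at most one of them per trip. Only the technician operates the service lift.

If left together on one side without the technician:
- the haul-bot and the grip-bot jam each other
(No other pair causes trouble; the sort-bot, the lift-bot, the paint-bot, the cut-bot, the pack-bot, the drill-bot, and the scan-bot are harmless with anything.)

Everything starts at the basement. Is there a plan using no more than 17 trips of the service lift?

Yes — this plan uses 17 crossings (≤ 17):
1. Technician goes to the rooftop with the grip-bot.
2. Technician goes back to the basement alone.
3. Technician goes to the rooftop with the sort-bot.
4. Technician goes back to the basement alone.
5. Technician goes to the rooftop with the lift-bot.
6. Technician goes back to the basement alone.
7. Technician goes to the rooftop with the paint-bot.
8. Technician goes back to the basement alone.
9. Technician goes to the rooftop with the cut-bot.
10. Technician goes back to the basement alone.
11. Technician goes to the rooftop with the pack-bot.
12. Technician goes back to the basement alone.
13. Technician goes to the rooftop with the drill-bot.
14. Technician goes back to the basement alone.
15. Technician goes to the rooftop with the scan-bot.
16. Technician goes back to the basement alone.
17. Technician goes to the rooftop with the haul-bot.

Yes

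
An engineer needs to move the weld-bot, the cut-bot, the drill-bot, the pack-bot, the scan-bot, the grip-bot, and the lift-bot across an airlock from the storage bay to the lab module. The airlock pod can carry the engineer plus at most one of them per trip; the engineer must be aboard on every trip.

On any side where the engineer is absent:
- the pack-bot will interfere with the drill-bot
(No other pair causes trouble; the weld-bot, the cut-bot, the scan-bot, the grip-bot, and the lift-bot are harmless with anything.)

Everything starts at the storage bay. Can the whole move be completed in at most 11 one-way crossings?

Counting alone: the engineer can take at most 1 across per trip to the lab module, so moving all 7 needs at least 7 loaded trips out, with a return between consecutive ones — at least 13 crossings.
Since 11 < 13, 11 crossings cannot be enough. (The shortest complete plan in fact takes 13:)
1. Engineer goes to the lab module with the drill-bot.
2. Engineer goes back to the storage bay alone.
3. Engineer goes to the lab module with the weld-bot.
4. Engineer goes back to the storage bay alone.
5. Engineer goes to the lab module with the cut-bot.
6. Engineer goes back to the storage bay alone.
7. Engineer goes to the lab module with the scan-bot.
8. Engineer goes back to the storage bay alone.
9. Engineer goes to the lab module with the grip-bot.
10. Engineer goes back to the storage bay alone.
11. Engineer goes to the lab module with the lift-bot.
12. Engineer goes back to the storage bay alone.
13. Engineer goes to the lab module with the pack-bot.

No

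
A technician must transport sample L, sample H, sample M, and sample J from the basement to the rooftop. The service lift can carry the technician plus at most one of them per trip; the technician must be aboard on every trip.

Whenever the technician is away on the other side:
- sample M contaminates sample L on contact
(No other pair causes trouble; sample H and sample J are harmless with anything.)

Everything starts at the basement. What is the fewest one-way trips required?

Counting alone: the technician can take at most 1 across per trip to the rooftop, so moving all 4 needs at least 4 loaded trips out, with a return between consecutive ones — at least 7 crossings.
The plan below uses exactly 7 crossings, so it is optimal:
1. Technician goes to the rooftop with sample L.  [the basement: sample H, sample J, sample M | the rooftop: sample L]
2. Technician goes back to the basement alone.  [the basement: sample H, sample J, sample M | the rooftop: sample L]
3. Technician goes to the rooftop with sample H.  [the basement: sample J, sample M | the rooftop: sample H, sample L]
4. Technician goes back to the basement alone.  [the basement: sample J, sample M | the rooftop: sample H, sample L]
5. Technician goes to the rooftop with sample J.  [the basement: sample M | the rooftop: sample H, sample J, sample L]
6. Technician goes back to the basement alone.  [the basement: sample M | the rooftop: sample H, sample J, sample L]
7. Technician goes to the rooftop with sample M.  [the basement: — | the rooftop: sample H, sample J, sample L, sample M]

7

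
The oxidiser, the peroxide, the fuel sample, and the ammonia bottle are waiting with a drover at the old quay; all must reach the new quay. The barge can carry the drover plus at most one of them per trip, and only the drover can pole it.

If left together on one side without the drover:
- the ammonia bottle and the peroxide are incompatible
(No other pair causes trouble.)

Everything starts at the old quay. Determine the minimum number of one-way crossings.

7

Counting alone: the drover can take at most 1 across per trip to the new quay, so moving all 4 needs at least 4 loaded trips out, with a return between consecutive ones — at least 7 crossings.
The plan below uses exactly 7 crossings, so it is optimal:
1. Drover goes to the new quay with the peroxide.  [the old quay: the ammonia bottle, the fuel sample, the oxidiser | the new quay: the peroxide]
2. Drover goes back to the old quay alone.  [the old quay: the ammonia bottle, the fuel sample, the oxidiser | the new quay: the peroxide]
3. Drover goes to the new quay with the oxidiser.  [the old quay: the ammonia bottle, the fuel sample | the new quay: the oxidiser, the peroxide]
4. Drover goes back to the old quay alone.  [the old quay: the ammonia bottle, the fuel sample | the new quay: the oxidiser, the peroxide]
5. Drover goes to the new quay with the fuel sample.  [the old quay: the ammonia bottle | the new quay: the fuel sample, the oxidiser, the peroxide]
6. Drover goes back to the old quay alone.  [the old quay: the ammonia bottle | the new quay: the fuel sample, the oxidiser, the peroxide]
7. Drover goes to the new quay with the ammonia bottle.  [the old quay: — | the new quay: the ammonia bottle, the fuel sample, the oxidiser, the peroxide]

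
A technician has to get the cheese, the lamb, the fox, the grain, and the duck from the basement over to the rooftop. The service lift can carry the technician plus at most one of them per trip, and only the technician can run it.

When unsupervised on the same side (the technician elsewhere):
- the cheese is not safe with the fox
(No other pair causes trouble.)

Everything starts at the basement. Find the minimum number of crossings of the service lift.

Counting alone: the technician can take at most 1 across per trip to the rooftop, so moving all 5 needs at least 5 loaded trips out, with a return between consecutive ones — at least 9 crossings.
The plan below uses exactly 9 crossings, so it is optimal:
1. Technician goes to the rooftop with the cheese.  [the basement: the duck, the fox, the grain, the lamb | the rooftop: the cheese]
2. Technician goes back to the basement alone.  [the basement: the duck, the fox, the grain, the lamb | the rooftop: the cheese]
3. Technician goes to the rooftop with the lamb.  [the basement: the duck, the fox, the grain | the rooftop: the cheese, the lamb]
4. Technician goes back to the basement alone.  [the basement: the duck, the fox, the grain | the rooftop: the cheese, the lamb]
5. Technician goes to the rooftop with the grain.  [the basement: the duck, the fox | the rooftop: the cheese, the grain, the lamb]
6. Technician goes back to the basement alone.  [the basement: the duck, the fox | the rooftop: the cheese, the grain, the lamb]
7. Technician goes to the rooftop with the duck.  [the basement: the fox | the rooftop: the cheese, the duck, the grain, the lamb]
8. Technician goes back to the basement alone.  [the basement: the fox | the rooftop: the cheese, the duck, the grain, the lamb]
9. Technician goes to the rooftop with the fox.  [the basement: — | the rooftop: the cheese, the duck, the fox, the grain, the lamb]

9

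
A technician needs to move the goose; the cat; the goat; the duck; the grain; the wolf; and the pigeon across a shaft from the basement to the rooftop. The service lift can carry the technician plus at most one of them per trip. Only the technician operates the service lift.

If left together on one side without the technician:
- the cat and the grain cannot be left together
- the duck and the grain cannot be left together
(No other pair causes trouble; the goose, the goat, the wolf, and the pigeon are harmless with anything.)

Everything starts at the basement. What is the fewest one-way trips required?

Counting alone: the technician can take at most 1 across per trip to the rooftop, so moving all 7 needs at least 7 loaded trips out, with a return between consecutive ones — at least 13 crossings.
The safety rule pushes this higher. Following every safe sequence of crossings, the most of the 7 that can be at the rooftop as the service lift arrives there on crossing 13 is 6 — never all 7.
So no plan with fewer than 15 crossings exists, and this one achieves 15:
1. Technician goes to the rooftop with the grain.  [the basement: the cat, the duck, the goat, the goose, the pigeon, the wolf | the rooftop: the grain]
2. Technician goes back to the basement alone.  [the basement: the cat, the duck, the goat, the goose, the pigeon, the wolf | the rooftop: the grain]
3. Technician goes to the rooftop with the goose.  [the basement: the cat, the duck, the goat, the pigeon, the wolf | the rooftop: the goose, the grain]
4. Technician goes back to the basement alone.  [the basement: the cat, the duck, the goat, the pigeon, the wolf | the rooftop: the goose, the grain]
5. Technician goes to the rooftop with the cat.  [the basement: the duck, the goat, the pigeon, the wolf | the rooftop: the cat, the goose, the grain]
6. Technician goes back to the basement with the grain.  [the basement: the duck, the goat, the grain, the pigeon, the wolf | the rooftop: the cat, the goose]
7. Technician goes to the rooftop with the duck.  [the basement: the goat, the grain, the pigeon, the wolf | the rooftop: the cat, the duck, the goose]
8. Technician goes back to the basement alone.  [the basement: the goat, the grain, the pigeon, the wolf | the rooftop: the cat, the duck, the goose]
9. Technician goes to the rooftop with the goat.  [the basement: the grain, the pigeon, the wolf | the rooftop: the cat, the duck, the goat, the goose]
10. Technician goes back to the basement alone.  [the basement: the grain, the pigeon, the wolf | the rooftop: the cat, the duck, the goat, the goose]
11. Technician goes to the rooftop with the wolf.  [the basement: the grain, the pigeon | the rooftop: the cat, the duck, the goat, the goose, the wolf]
12. Technician goes back to the basement alone.  [the basement: the grain, the pigeon | the rooftop: the cat, the duck, the goat, the goose, the wolf]
13. Technician goes to the rooftop with the pigeon.  [the basement: the grain | the rooftop: the cat, the duck, the goat, the goose, the pigeon, the wolf]
14. Technician goes back to the basement alone.  [the basement: the grain | the rooftop: the cat, the duck, the goat, the goose, the pigeon, the wolf]
15. Technician goes to the rooftop with the grain.  [the basement: — | the rooftop: the cat, the duck, the goat, the goose, the grain, the pigeon, the wolf]

15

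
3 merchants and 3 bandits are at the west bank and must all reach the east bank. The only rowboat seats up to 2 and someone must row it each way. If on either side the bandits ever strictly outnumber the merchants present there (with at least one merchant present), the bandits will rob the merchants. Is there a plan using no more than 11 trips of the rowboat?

Yes

Yes — this plan uses 11 crossings (≤ 11):
1. 2 bandits → the east bank.  (the west bank: 3M 1B; the east bank: 0M 2B)
2. 1 bandit ← the west bank.  (the west bank: 3M 2B; the east bank: 0M 1B)
3. 2 bandits → the east bank.  (the west bank: 3M 0B; the east bank: 0M 3B)
4. 1 bandit ← the west bank.  (the west bank: 3M 1B; the east bank: 0M 2B)
5. 2 merchants → the east bank.  (the west bank: 1M 1B; the east bank: 2M 2B)
6. 1 merchant and 1 bandit ← the west bank.  (the west bank: 2M 2B; the east bank: 1M 1B)
7. 2 merchants → the east bank.  (the west bank: 0M 2B; the east bank: 3M 1B)
8. 1 bandit ← the west bank.  (the west bank: 0M 3B; the east bank: 3M 0B)
9. 2 bandits → the east bank.  (the west bank: 0M 1B; the east bank: 3M 2B)
10. 1 bandit ← the west bank.  (the west bank: 0M 2B; the east bank: 3M 1B)
11. 2 bandits → the east bank.  (the west bank: 0M 0B; the east bank: 3M 3B)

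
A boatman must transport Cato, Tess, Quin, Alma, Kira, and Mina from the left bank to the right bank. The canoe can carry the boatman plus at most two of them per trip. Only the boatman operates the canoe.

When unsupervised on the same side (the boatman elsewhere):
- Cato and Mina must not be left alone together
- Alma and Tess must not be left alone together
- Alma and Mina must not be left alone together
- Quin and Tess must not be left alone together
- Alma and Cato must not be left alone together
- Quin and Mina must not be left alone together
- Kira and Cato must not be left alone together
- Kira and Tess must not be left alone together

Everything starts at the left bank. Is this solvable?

No

Whatever the first load, the items left behind include a forbidden pair without the boatman. No opening move is safe, so no plan exists.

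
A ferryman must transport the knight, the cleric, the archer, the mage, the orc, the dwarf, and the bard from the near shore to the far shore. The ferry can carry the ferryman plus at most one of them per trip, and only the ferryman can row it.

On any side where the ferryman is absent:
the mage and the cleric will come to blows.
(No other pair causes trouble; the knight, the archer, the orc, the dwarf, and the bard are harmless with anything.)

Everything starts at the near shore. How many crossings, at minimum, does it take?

Counting alone: the ferryman can take at most 1 across per trip to the far shore, so moving all 7 needs at least 7 loaded trips out, with a return between consecutive ones — at least 13 crossings.
The plan below uses exactly 13 crossings, so it is optimal:
1. Ferryman goes to the far shore with the cleric.
2. Ferryman goes back to the near shore alone.
3. Ferryman goes to the far shore with the knight.
4. Ferryman goes back to the near shore alone.
5. Ferryman goes to the far shore with the archer.
6. Ferryman goes back to the near shore alone.
7. Ferryman goes to the far shore with the orc.
8. Ferryman goes back to the near shore alone.
9. Ferryman goes to the far shore with the dwarf.
10. Ferryman goes back to the near shore alone.
11. Ferryman goes to the far shore with the bard.
12. Ferryman goes back to the near shore alone.
13. Ferryman goes to the far shore with the mage.

13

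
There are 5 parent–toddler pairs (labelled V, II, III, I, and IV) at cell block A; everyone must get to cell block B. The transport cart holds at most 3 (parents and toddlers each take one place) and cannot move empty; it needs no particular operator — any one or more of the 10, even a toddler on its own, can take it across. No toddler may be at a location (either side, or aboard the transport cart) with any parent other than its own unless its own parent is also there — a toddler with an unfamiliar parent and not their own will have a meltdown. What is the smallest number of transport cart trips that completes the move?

Counting alone: each trip to cell block B takes at most 3 across and each return brings at least 1 back, so after t trips out (and t−1 returns) at most 3t − (t−1) of the 10 are across; that first reaches 10 at t = 5, so at least 9 crossings are needed.
The safety rule pushes this higher. Following every safe sequence of crossings, the most of the 10 that can be at cell block B as the transport cart arrives there on crossing 9 is 9 — never all 10.
So no plan with fewer than 11 crossings exists, and this one achieves 11:
1. parent V and toddler V cross → cell block B.
2. parent V crosses ← cell block A.
3. toddler I, toddler II, and toddler III cross → cell block B.
4. toddler V crosses ← cell block A.
5. parent I, parent II, and parent III cross → cell block B.
6. parent II and toddler II cross ← cell block A.
7. parent II, parent IV, and parent V cross → cell block B.
8. toddler III crosses ← cell block A.
9. toddler II and toddler V cross → cell block B.
10. toddler V crosses ← cell block A.
11. toddler III, toddler IV, and toddler V cross → cell block B.

11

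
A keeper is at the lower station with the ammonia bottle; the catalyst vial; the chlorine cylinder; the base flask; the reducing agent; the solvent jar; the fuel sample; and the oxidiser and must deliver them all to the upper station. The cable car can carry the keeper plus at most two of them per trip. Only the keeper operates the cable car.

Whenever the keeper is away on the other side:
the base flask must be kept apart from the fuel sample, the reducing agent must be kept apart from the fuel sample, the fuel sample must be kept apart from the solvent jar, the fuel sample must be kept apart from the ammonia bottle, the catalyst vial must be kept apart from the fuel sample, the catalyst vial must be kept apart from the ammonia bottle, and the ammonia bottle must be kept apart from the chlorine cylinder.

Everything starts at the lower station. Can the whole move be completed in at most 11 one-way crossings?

No

Counting alone: the keeper can take at most 2 across per trip to the upper station, so moving all 8 needs at least 4 loaded trips out, with a return between consecutive ones — at least 7 crossings.
The safety rule pushes this higher. Following every safe sequence of crossings, the most of the 8 that can be at the upper station as the cable car arrives there on crossings 7, 9, 11 is 5, 6, 7 respectively — never all 8.
So the move cannot be finished within 11 crossings. (The shortest complete plan takes 13:)
1. Keeper goes to the upper station with the ammonia bottle and the fuel sample.
2. Keeper goes back to the lower station with the ammonia bottle.
3. Keeper goes to the upper station with the ammonia bottle and the chlorine cylinder.
4. Keeper goes back to the lower station with the ammonia bottle.
5. Keeper goes to the upper station with the ammonia bottle and the oxidiser.
6. Keeper goes back to the lower station with the ammonia bottle.
7. Keeper goes to the upper station with the base flask and the catalyst vial.
8. Keeper goes back to the lower station with the fuel sample.
9. Keeper goes to the upper station with the fuel sample and the reducing agent.
10. Keeper goes back to the lower station with the fuel sample.
11. Keeper goes to the upper station with the ammonia bottle and the solvent jar.
12. Keeper goes back to the lower station with the ammonia bottle.
13. Keeper goes to the upper station with the ammonia bottle and the fuel sample.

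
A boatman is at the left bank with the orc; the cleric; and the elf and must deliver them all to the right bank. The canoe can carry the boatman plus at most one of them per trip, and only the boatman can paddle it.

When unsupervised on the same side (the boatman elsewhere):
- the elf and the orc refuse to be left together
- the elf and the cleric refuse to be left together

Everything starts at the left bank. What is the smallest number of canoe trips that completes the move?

7

Counting alone: the boatman can take at most 1 across per trip to the right bank, so moving all 3 needs at least 3 loaded trips out, with a return between consecutive ones — at least 5 crossings.
The safety rule pushes this higher. Following every safe sequence of crossings, the most of the 3 that can be at the right bank as the canoe arrives there on crossing 5 is 2 — never all 3.
So no plan with fewer than 7 crossings exists, and this one achieves 7:
1. Boatman goes to the right bank with the elf.
2. Boatman goes back to the left bank alone.
3. Boatman goes to the right bank with the orc.
4. Boatman goes back to the left bank with the elf.
5. Boatman goes to the right bank with the cleric.
6. Boatman goes back to the left bank alone.
7. Boatman goes to the right bank with the elf.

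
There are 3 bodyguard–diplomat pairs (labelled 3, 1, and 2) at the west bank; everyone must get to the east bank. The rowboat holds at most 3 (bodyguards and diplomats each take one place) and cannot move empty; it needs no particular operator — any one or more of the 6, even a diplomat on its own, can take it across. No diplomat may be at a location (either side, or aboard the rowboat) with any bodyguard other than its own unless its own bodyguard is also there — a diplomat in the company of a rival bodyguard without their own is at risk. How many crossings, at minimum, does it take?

Counting alone: each trip to the east bank takes at most 3 across and each return brings at least 1 back, so after t trips out (and t−1 returns) at most 3t − (t−1) of the 6 are across; that first reaches 6 at t = 3, so at least 5 crossings are needed.
The plan below uses exactly 5 crossings, so it is optimal:
1. bodyguard 3 and diplomat 3 cross → the east bank.
2. bodyguard 3 crosses ← the west bank.
3. bodyguard 1, bodyguard 2, and bodyguard 3 cross → the east bank.
4. diplomat 3 crosses ← the west bank.
5. diplomat 1, diplomat 2, and diplomat 3 cross → the east bank.

5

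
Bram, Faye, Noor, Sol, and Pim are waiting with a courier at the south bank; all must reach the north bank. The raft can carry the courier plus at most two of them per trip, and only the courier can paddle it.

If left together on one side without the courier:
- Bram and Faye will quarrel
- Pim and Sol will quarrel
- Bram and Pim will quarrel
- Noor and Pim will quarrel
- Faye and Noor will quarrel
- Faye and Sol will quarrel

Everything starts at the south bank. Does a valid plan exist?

Yes

1. Courier goes to the north bank with Faye and Pim.
2. Courier goes back to the south bank alone.
3. Courier goes to the north bank with Bram.
4. Courier goes back to the south bank with Faye and Pim.
5. Courier goes to the north bank with Noor and Sol.
6. Courier goes back to the south bank alone.
7. Courier goes to the north bank with Faye and Pim.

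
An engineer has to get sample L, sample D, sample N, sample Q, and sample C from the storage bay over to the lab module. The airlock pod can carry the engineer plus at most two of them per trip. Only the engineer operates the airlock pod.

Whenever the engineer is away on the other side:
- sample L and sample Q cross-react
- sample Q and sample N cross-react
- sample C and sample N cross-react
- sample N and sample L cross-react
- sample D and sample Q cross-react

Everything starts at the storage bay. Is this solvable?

1. Engineer goes to the lab module with sample N and sample Q.
2. Engineer goes back to the storage bay with sample N.
3. Engineer goes to the lab module with sample C and sample L.
4. Engineer goes back to the storage bay with sample L.
5. Engineer goes to the lab module with sample D and sample L.
6. Engineer goes back to the storage bay with sample Q.
7. Engineer goes to the lab module with sample N and sample Q.

Yes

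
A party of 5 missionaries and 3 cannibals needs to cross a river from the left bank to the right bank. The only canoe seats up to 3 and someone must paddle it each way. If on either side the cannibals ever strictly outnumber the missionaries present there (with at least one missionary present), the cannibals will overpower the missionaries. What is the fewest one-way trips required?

7

Counting alone: each trip to the right bank takes at most 3 across and each return brings at least 1 back, so after t trips out (and t−1 returns) at most 3t − (t−1) of the 8 are across; that first reaches 8 at t = 4, so at least 7 crossings are needed.
The plan below uses exactly 7 crossings, so it is optimal:
1. 2 cannibals → the right bank.  (the left bank: 5M 1C; the right bank: 0M 2C)
2. 1 cannibal ← the left bank.  (the left bank: 5M 2C; the right bank: 0M 1C)
3. 2 missionaries and 1 cannibal → the right bank.  (the left bank: 3M 1C; the right bank: 2M 2C)
4. 1 cannibal ← the left bank.  (the left bank: 3M 2C; the right bank: 2M 1C)
5. 1 missionary and 2 cannibals → the right bank.  (the left bank: 2M 0C; the right bank: 3M 3C)
6. 1 cannibal ← the left bank.  (the left bank: 2M 1C; the right bank: 3M 2C)
7. 2 missionaries and 1 cannibal → the right bank.  (the left bank: 0M 0C; the right bank: 5M 3C)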